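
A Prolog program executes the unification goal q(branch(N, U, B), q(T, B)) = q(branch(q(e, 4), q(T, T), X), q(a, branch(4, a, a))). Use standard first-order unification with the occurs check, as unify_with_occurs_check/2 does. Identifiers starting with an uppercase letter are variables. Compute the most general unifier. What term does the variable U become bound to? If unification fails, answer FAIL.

Decompose q/2: branch(N, U, B) = branch(q(e, 4), q(T, T), X),  q(T, B) = q(a, branch(4, a, a)).
Decompose branch/3: N = q(e, 4),  U = q(T, T),  B = X.
Bind N := q(e, 4); no other remaining equation mentions N.
Bind U := q(T, T); no other remaining equation mentions U.
Bind B := X; substituting into the remaining equation gives: q(T, X) = q(a, branch(4, a, a)).
Decompose q/2: T = a,  X = branch(4, a, a).
Bind T := a; no other remaining equation mentions T. Substituting into the earlier binding gives U := q(a, a).
Bind X := branch(4, a, a). Substituting into the earlier binding gives B := branch(4, a, a).
MGU = { N ↦ q(e, 4), U ↦ q(a, a), B ↦ branch(4, a, a), T ↦ a, X ↦ branch(4, a, a) }, so U ↦ q(a, a).

q(a, a)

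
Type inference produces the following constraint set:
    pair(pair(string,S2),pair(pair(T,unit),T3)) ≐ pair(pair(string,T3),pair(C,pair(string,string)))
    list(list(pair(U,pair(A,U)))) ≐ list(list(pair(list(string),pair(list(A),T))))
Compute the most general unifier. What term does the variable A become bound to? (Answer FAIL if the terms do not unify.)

Decompose pair/2: pair(string,S2) ≐ pair(string,T3),  pair(pair(T,unit),T3) ≐ pair(C,pair(string,string)).
Decompose pair/2: string ≐ string,  S2 ≐ T3.
Delete trivial equation string ≐ string.
Bind S2 := T3; no other remaining equation mentions S2.
Decompose pair/2: pair(T,unit) ≐ C,  T3 ≐ pair(string,string).
Bind C := pair(T,unit); no other remaining equation mentions C.
Bind T3 := pair(string,string); no other remaining equation mentions T3. Substituting into the earlier binding gives S2 := pair(string,string).
Decompose list/1: list(pair(U,pair(A,U))) ≐ list(pair(list(string),pair(list(A),T))).
Decompose list/1: pair(U,pair(A,U)) ≐ pair(list(string),pair(list(A),T)).
Decompose pair/2: U ≐ list(string),  pair(A,U) ≐ pair(list(A),T).
Bind U := list(string); substituting into the remaining equation gives: pair(A,list(string)) ≐ pair(list(A),T).
Decompose pair/2: A ≐ list(A),  list(string) ≐ T.
Occurs check fails: A occurs in list(A); the equation A ≐ list(A) has no finite solution.

FAIL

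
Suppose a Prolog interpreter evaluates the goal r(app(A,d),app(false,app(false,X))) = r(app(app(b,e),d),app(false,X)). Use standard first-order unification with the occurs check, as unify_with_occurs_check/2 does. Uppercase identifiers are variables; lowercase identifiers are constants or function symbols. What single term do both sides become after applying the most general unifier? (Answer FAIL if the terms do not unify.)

Decompose r/2: app(A,d) = app(app(b,e),d),  app(false,app(false,X)) = app(false,X).
Decompose app/2: A = app(b,e),  d = d.
Bind A := app(b,e); no other remaining equation mentions A.
Delete trivial equation d = d.
Decompose app/2: false = false,  app(false,X) = X.
Delete trivial equation false = false.
Occurs check fails: X occurs in app(false,X); the equation X = app(false,X) has no finite solution.

FAIL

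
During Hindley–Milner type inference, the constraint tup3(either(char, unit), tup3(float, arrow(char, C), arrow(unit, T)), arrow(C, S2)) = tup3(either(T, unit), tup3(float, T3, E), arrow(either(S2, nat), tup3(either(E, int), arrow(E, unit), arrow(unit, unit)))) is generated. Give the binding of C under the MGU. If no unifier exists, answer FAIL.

either(tup3(either(arrow(unit, char), int), arrow(arrow(unit, char), unit), arrow(unit, unit)), nat)

Decompose tup3/3: either(char, unit) = either(T, unit),  tup3(float, arrow(char, C), arrow(unit, T)) = tup3(float, T3, E),  arrow(C, S2) = arrow(either(S2, nat), tup3(either(E, int), arrow(E, unit), arrow(unit, unit))).
Decompose either/2: char = T,  unit = unit.
Bind T := char; substituting into the one remaining equation that mentions T gives: tup3(float, arrow(char, C), arrow(unit, char)) = tup3(float, T3, E).
Delete trivial equation unit = unit.
Decompose tup3/3: float = float,  arrow(char, C) = T3,  arrow(unit, char) = E.
Delete trivial equation float = float.
Bind T3 := arrow(char, C); no other remaining equation mentions T3.
Bind E := arrow(unit, char); substituting into the remaining equation gives: arrow(C, S2) = arrow(either(S2, nat), tup3(either(arrow(unit, char), int), arrow(arrow(unit, char), unit), arrow(unit, unit))).
Decompose arrow/2: C = either(S2, nat),  S2 = tup3(either(arrow(unit, char), int), arrow(arrow(unit, char), unit), arrow(unit, unit)).
Bind C := either(S2, nat); no other remaining equation mentions C. Substituting into the earlier binding gives T3 := arrow(char, either(S2, nat)).
Bind S2 := tup3(either(arrow(unit, char), int), arrow(arrow(unit, char), unit), arrow(unit, unit)). Substituting into the earlier bindings gives T3 := arrow(char, either(tup3(either(arrow(unit, char), int), arrow(arrow(unit, char), unit), arrow(unit, unit)), nat)), C := either(tup3(either(arrow(unit, char), int), arrow(arrow(unit, char), unit), arrow(unit, unit)), nat).
MGU = { T -> char, T3 -> arrow(char, either(tup3(either(arrow(unit, char), int), arrow(arrow(unit, char), unit), arrow(unit, unit)), nat)), E -> arrow(unit, char), C -> either(tup3(either(arrow(unit, char), int), arrow(arrow(unit, char), unit), arrow(unit, unit)), nat), S2 -> tup3(either(arrow(unit, char), int), arrow(arrow(unit, char), unit), arrow(unit, unit)) }, so C -> either(tup3(either(arrow(unit, char), int), arrow(arrow(unit, char), unit), arrow(unit, unit)), nat).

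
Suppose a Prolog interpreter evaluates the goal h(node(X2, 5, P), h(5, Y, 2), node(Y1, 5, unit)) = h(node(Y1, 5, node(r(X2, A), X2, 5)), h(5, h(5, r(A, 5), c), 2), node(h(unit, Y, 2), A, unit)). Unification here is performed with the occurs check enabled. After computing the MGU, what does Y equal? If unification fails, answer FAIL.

h(5, r(5, 5), c)

Decompose h/3: node(X2, 5, P) = node(Y1, 5, node(r(X2, A), X2, 5)),  h(5, Y, 2) = h(5, h(5, r(A, 5), c), 2),  node(Y1, 5, unit) = node(h(unit, Y, 2), A, unit).
Decompose node/3: X2 = Y1,  5 = 5,  P = node(r(X2, A), X2, 5).
Bind X2 := Y1; substituting into the one remaining equation that mentions X2 gives: P = node(r(Y1, A), Y1, 5).
Delete trivial equation 5 = 5.
Bind P := node(r(Y1, A), Y1, 5); no other remaining equation mentions P.
Decompose h/3: 5 = 5,  Y = h(5, r(A, 5), c),  2 = 2.
Delete trivial equation 5 = 5.
Bind Y := h(5, r(A, 5), c); substituting into the one remaining equation that mentions Y gives: node(Y1, 5, unit) = node(h(unit, h(5, r(A, 5), c), 2), A, unit).
Delete trivial equation 2 = 2.
Decompose node/3: Y1 = h(unit, h(5, r(A, 5), c), 2),  5 = A,  unit = unit.
Bind Y1 := h(unit, h(5, r(A, 5), c), 2); no other remaining equation mentions Y1. Substituting into the earlier bindings gives X2 := h(unit, h(5, r(A, 5), c), 2), P := node(r(h(unit, h(5, r(A, 5), c), 2), A), h(unit, h(5, r(A, 5), c), 2), 5).
Bind A := 5; no other remaining equation mentions A. Substituting into the earlier bindings gives X2 := h(unit, h(5, r(5, 5), c), 2), P := node(r(h(unit, h(5, r(5, 5), c), 2), 5), h(unit, h(5, r(5, 5), c), 2), 5), Y := h(5, r(5, 5), c), Y1 := h(unit, h(5, r(5, 5), c), 2).
Delete trivial equation unit = unit.
MGU = { X2 -> h(unit, h(5, r(5, 5), c), 2), P -> node(r(h(unit, h(5, r(5, 5), c), 2), 5), h(unit, h(5, r(5, 5), c), 2), 5), Y -> h(5, r(5, 5), c), Y1 -> h(unit, h(5, r(5, 5), c), 2), A -> 5 }, so Y -> h(5, r(5, 5), c).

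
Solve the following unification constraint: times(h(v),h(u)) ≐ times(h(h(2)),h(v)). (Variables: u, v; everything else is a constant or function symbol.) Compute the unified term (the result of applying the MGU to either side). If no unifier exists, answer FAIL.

Decompose times/2: h(v) ≐ h(h(2)),  h(u) ≐ h(v).
Decompose h/1: v ≐ h(2).
Bind v := h(2); substituting into the remaining equation gives: h(u) ≐ h(h(2)).
Decompose h/1: u ≐ h(2).
Bind u := h(2).
Applying the MGU to either side gives times(h(h(2)),h(h(2))).

times(h(h(2)),h(h(2)))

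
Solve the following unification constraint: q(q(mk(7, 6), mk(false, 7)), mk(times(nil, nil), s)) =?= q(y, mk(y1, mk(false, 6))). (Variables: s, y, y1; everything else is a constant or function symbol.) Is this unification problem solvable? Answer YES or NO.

Decompose q/2: q(mk(7, 6), mk(false, 7)) =?= y,  mk(times(nil, nil), s) =?= mk(y1, mk(false, 6)).
Bind y := q(mk(7, 6), mk(false, 7)); no other remaining equation mentions y.
Decompose mk/2: times(nil, nil) =?= y1,  s =?= mk(false, 6).
Bind y1 := times(nil, nil); no other remaining equation mentions y1.
Bind s := mk(false, 6).
No equations remain and no clash or occurs-check failure arose, so a unifier exists.

YES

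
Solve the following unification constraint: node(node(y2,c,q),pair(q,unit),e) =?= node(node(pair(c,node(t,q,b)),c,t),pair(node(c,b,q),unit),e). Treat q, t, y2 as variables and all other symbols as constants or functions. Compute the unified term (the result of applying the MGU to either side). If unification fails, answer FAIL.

FAIL

Decompose node/3: node(y2,c,q) =?= node(pair(c,node(t,q,b)),c,t),  pair(q,unit) =?= pair(node(c,b,q),unit),  e =?= e.
Decompose node/3: y2 =?= pair(c,node(t,q,b)),  c =?= c,  q =?= t.
Bind y2 := pair(c,node(t,q,b)); no other remaining equation mentions y2.
Delete trivial equation c =?= c.
Bind q := t; substituting into the one remaining equation that mentions q gives: pair(t,unit) =?= pair(node(c,b,t),unit). Substituting into the earlier binding gives y2 := pair(c,node(t,t,b)).
Decompose pair/2: t =?= node(c,b,t),  unit =?= unit.
Occurs check fails: t occurs in node(c,b,t); the equation t =?= node(c,b,t) has no finite solution.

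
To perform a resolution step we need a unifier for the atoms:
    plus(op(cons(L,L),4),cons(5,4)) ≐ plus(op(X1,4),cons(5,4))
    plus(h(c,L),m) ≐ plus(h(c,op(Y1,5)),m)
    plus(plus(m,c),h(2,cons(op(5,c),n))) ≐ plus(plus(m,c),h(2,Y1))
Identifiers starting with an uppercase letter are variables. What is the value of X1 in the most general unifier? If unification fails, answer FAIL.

cons(op(cons(op(5,c),n),5),op(cons(op(5,c),n),5))

Decompose plus/2: op(cons(L,L),4) ≐ op(X1,4),  cons(5,4) ≐ cons(5,4).
Decompose op/2: cons(L,L) ≐ X1,  4 ≐ 4.
Bind X1 := cons(L,L); no other remaining equation mentions X1.
Delete trivial equation 4 ≐ 4.
Delete trivial equation cons(5,4) ≐ cons(5,4).
Decompose plus/2: h(c,L) ≐ h(c,op(Y1,5)),  m ≐ m.
Decompose h/2: c ≐ c,  L ≐ op(Y1,5).
Delete trivial equation c ≐ c.
Bind L := op(Y1,5); no other remaining equation mentions L. Substituting into the earlier binding gives X1 := cons(op(Y1,5),op(Y1,5)).
Delete trivial equation m ≐ m.
Decompose plus/2: plus(m,c) ≐ plus(m,c),  h(2,cons(op(5,c),n)) ≐ h(2,Y1).
Delete trivial equation plus(m,c) ≐ plus(m,c).
Decompose h/2: 2 ≐ 2,  cons(op(5,c),n) ≐ Y1.
Delete trivial equation 2 ≐ 2.
Bind Y1 := cons(op(5,c),n). Substituting into the earlier bindings gives X1 := cons(op(cons(op(5,c),n),5),op(cons(op(5,c),n),5)), L := op(cons(op(5,c),n),5).
MGU = { X1 -> cons(op(cons(op(5,c),n),5),op(cons(op(5,c),n),5)), L -> op(cons(op(5,c),n),5), Y1 -> cons(op(5,c),n) }, so X1 -> cons(op(cons(op(5,c),n),5),op(cons(op(5,c),n),5)).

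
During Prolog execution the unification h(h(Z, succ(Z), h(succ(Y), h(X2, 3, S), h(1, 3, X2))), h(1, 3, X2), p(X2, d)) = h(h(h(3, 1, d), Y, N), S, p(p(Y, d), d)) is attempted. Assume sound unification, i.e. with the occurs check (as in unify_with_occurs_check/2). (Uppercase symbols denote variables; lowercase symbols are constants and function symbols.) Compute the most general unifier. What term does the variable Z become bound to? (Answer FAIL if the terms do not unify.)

Decompose h/3: h(Z, succ(Z), h(succ(Y), h(X2, 3, S), h(1, 3, X2))) = h(h(3, 1, d), Y, N),  h(1, 3, X2) = S,  p(X2, d) = p(p(Y, d), d).
Decompose h/3: Z = h(3, 1, d),  succ(Z) = Y,  h(succ(Y), h(X2, 3, S), h(1, 3, X2)) = N.
Bind Z := h(3, 1, d); substituting into the one remaining equation that mentions Z gives: succ(h(3, 1, d)) = Y.
Bind Y := succ(h(3, 1, d)); substituting into the 2 remaining equations that mention Y gives: h(succ(succ(h(3, 1, d))), h(X2, 3, S), h(1, 3, X2)) = N,  p(X2, d) = p(p(succ(h(3, 1, d)), d), d).
Bind N := h(succ(succ(h(3, 1, d))), h(X2, 3, S), h(1, 3, X2)); no other remaining equation mentions N.
Bind S := h(1, 3, X2); no other remaining equation mentions S. Substituting into the earlier binding gives N := h(succ(succ(h(3, 1, d))), h(X2, 3, h(1, 3, X2)), h(1, 3, X2)).
Decompose p/2: X2 = p(succ(h(3, 1, d)), d),  d = d.
Bind X2 := p(succ(h(3, 1, d)), d); no other remaining equation mentions X2. Substituting into the earlier bindings gives N := h(succ(succ(h(3, 1, d))), h(p(succ(h(3, 1, d)), d), 3, h(1, 3, p(succ(h(3, 1, d)), d))), h(1, 3, p(succ(h(3, 1, d)), d))), S := h(1, 3, p(succ(h(3, 1, d)), d)).
Delete trivial equation d = d.
MGU = { Z = h(3, 1, d), Y = succ(h(3, 1, d)), N = h(succ(succ(h(3, 1, d))), h(p(succ(h(3, 1, d)), d), 3, h(1, 3, p(succ(h(3, 1, d)), d))), h(1, 3, p(succ(h(3, 1, d)), d))), S = h(1, 3, p(succ(h(3, 1, d)), d)), X2 = p(succ(h(3, 1, d)), d) }, so Z = h(3, 1, d).

h(3, 1, d)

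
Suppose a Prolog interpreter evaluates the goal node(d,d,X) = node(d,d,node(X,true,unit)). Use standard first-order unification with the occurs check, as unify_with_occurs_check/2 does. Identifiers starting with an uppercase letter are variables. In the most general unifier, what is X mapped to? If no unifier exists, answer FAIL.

Decompose node/3: d = d,  d = d,  X = node(X,true,unit).
Delete trivial equation d = d.
Delete trivial equation d = d.
Occurs check fails: X occurs in node(X,true,unit); the equation X = node(X,true,unit) has no finite solution.

FAIL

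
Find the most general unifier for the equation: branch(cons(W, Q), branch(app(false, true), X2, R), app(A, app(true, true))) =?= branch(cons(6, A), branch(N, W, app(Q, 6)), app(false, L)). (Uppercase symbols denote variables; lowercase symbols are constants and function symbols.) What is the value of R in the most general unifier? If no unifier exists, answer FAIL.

Decompose branch/3: cons(W, Q) =?= cons(6, A),  branch(app(false, true), X2, R) =?= branch(N, W, app(Q, 6)),  app(A, app(true, true)) =?= app(false, L).
Decompose cons/2: W =?= 6,  Q =?= A.
Bind W := 6; substituting into the one remaining equation that mentions W gives: branch(app(false, true), X2, R) =?= branch(N, 6, app(Q, 6)).
Bind Q := A; substituting into the one remaining equation that mentions Q gives: branch(app(false, true), X2, R) =?= branch(N, 6, app(A, 6)).
Decompose branch/3: app(false, true) =?= N,  X2 =?= 6,  R =?= app(A, 6).
Bind N := app(false, true); no other remaining equation mentions N.
Bind X2 := 6; no other remaining equation mentions X2.
Bind R := app(A, 6); no other remaining equation mentions R.
Decompose app/2: A =?= false,  app(true, true) =?= L.
Bind A := false; no other remaining equation mentions A. Substituting into the earlier bindings gives Q := false, R := app(false, 6).
Bind L := app(true, true).
MGU = { W := 6, Q := false, N := app(false, true), X2 := 6, R := app(false, 6), A := false, L := app(true, true) }, so R := app(false, 6).

app(false, 6)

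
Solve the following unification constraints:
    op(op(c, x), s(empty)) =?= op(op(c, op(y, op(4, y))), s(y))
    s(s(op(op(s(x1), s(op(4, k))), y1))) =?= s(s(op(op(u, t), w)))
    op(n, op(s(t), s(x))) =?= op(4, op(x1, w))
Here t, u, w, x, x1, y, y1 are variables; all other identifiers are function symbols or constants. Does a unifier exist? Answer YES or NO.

Decompose op/2: op(c, x) =?= op(c, op(y, op(4, y))),  s(empty) =?= s(y).
Decompose op/2: c =?= c,  x =?= op(y, op(4, y)).
Delete trivial equation c =?= c.
Bind x := op(y, op(4, y)); substituting into the one remaining equation that mentions x gives: op(n, op(s(t), s(op(y, op(4, y))))) =?= op(4, op(x1, w)).
Decompose s/1: empty =?= y.
Bind y := empty; substituting into the one remaining equation that mentions y gives: op(n, op(s(t), s(op(empty, op(4, empty))))) =?= op(4, op(x1, w)). Substituting into the earlier binding gives x := op(empty, op(4, empty)).
Decompose s/1: s(op(op(s(x1), s(op(4, k))), y1)) =?= s(op(op(u, t), w)).
Decompose s/1: op(op(s(x1), s(op(4, k))), y1) =?= op(op(u, t), w).
Decompose op/2: op(s(x1), s(op(4, k))) =?= op(u, t),  y1 =?= w.
Decompose op/2: s(x1) =?= u,  s(op(4, k)) =?= t.
Bind u := s(x1); no other remaining equation mentions u.
Bind t := s(op(4, k)); substituting into the one remaining equation that mentions t gives: op(n, op(s(s(op(4, k))), s(op(empty, op(4, empty))))) =?= op(4, op(x1, w)).
Bind y1 := w; no other remaining equation mentions y1.
Decompose op/2: n =?= 4,  op(s(s(op(4, k))), s(op(empty, op(4, empty)))) =?= op(x1, w).
Clash: constants n and 4 differ; no unifier exists.

NO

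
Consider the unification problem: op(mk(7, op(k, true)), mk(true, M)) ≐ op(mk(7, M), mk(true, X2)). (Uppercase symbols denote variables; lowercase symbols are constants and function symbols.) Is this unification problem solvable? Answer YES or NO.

Decompose op/2: mk(7, op(k, true)) ≐ mk(7, M),  mk(true, M) ≐ mk(true, X2).
Decompose mk/2: 7 ≐ 7,  op(k, true) ≐ M.
Delete trivial equation 7 ≐ 7.
Bind M := op(k, true); substituting into the remaining equation gives: mk(true, op(k, true)) ≐ mk(true, X2).
Decompose mk/2: true ≐ true,  op(k, true) ≐ X2.
Delete trivial equation true ≐ true.
Bind X2 := op(k, true).
No equations remain and no clash or occurs-check failure arose, so a unifier exists.

YES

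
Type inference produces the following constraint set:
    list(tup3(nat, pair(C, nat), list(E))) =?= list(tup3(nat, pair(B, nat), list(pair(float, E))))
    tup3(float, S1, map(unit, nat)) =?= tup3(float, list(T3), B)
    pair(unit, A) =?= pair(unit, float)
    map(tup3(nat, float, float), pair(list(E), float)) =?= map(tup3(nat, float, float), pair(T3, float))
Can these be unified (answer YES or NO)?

Decompose list/1: tup3(nat, pair(C, nat), list(E)) =?= tup3(nat, pair(B, nat), list(pair(float, E))).
Decompose tup3/3: nat =?= nat,  pair(C, nat) =?= pair(B, nat),  list(E) =?= list(pair(float, E)).
Delete trivial equation nat =?= nat.
Decompose pair/2: C =?= B,  nat =?= nat.
Bind C := B; no other remaining equation mentions C.
Delete trivial equation nat =?= nat.
Decompose list/1: E =?= pair(float, E).
Occurs check fails: E occurs in pair(float, E); the equation E =?= pair(float, E) has no finite solution.

NO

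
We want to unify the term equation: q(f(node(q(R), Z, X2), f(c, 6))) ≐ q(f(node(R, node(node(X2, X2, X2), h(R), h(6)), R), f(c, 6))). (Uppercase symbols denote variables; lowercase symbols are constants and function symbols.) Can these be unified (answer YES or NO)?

Decompose q/1: f(node(q(R), Z, X2), f(c, 6)) ≐ f(node(R, node(node(X2, X2, X2), h(R), h(6)), R), f(c, 6)).
Decompose f/2: node(q(R), Z, X2) ≐ node(R, node(node(X2, X2, X2), h(R), h(6)), R),  f(c, 6) ≐ f(c, 6).
Decompose node/3: q(R) ≐ R,  Z ≐ node(node(X2, X2, X2), h(R), h(6)),  X2 ≐ R.
Occurs check fails: R occurs in q(R); the equation R ≐ q(R) has no finite solution.

NO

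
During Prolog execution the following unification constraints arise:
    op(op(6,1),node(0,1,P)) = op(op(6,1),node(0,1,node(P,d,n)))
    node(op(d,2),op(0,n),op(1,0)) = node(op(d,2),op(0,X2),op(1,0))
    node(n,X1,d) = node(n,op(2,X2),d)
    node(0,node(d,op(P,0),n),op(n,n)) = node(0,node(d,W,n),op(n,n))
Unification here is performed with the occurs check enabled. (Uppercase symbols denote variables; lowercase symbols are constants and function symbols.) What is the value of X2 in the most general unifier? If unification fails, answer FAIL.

FAIL

Decompose op/2: op(6,1) = op(6,1),  node(0,1,P) = node(0,1,node(P,d,n)).
Delete trivial equation op(6,1) = op(6,1).
Decompose node/3: 0 = 0,  1 = 1,  P = node(P,d,n).
Delete trivial equation 0 = 0.
Delete trivial equation 1 = 1.
Occurs check fails: P occurs in node(P,d,n); the equation P = node(P,d,n) has no finite solution.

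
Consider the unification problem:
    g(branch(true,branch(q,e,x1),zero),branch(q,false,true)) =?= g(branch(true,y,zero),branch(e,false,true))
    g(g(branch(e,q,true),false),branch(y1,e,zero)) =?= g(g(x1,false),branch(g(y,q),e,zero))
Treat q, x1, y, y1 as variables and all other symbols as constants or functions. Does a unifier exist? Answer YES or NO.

Decompose g/2: branch(true,branch(q,e,x1),zero) =?= branch(true,y,zero),  branch(q,false,true) =?= branch(e,false,true).
Decompose branch/3: true =?= true,  branch(q,e,x1) =?= y,  zero =?= zero.
Delete trivial equation true =?= true.
Bind y := branch(q,e,x1); substituting into the one remaining equation that mentions y gives: g(g(branch(e,q,true),false),branch(y1,e,zero)) =?= g(g(x1,false),branch(g(branch(q,e,x1),q),e,zero)).
Delete trivial equation zero =?= zero.
Decompose branch/3: q =?= e,  false =?= false,  true =?= true.
Bind q := e; substituting into the one remaining equation that mentions q gives: g(g(branch(e,e,true),false),branch(y1,e,zero)) =?= g(g(x1,false),branch(g(branch(e,e,x1),e),e,zero)). Substituting into the earlier binding gives y := branch(e,e,x1).
Delete trivial equation false =?= false.
Delete trivial equation true =?= true.
Decompose g/2: g(branch(e,e,true),false) =?= g(x1,false),  branch(y1,e,zero) =?= branch(g(branch(e,e,x1),e),e,zero).
Decompose g/2: branch(e,e,true) =?= x1,  false =?= false.
Bind x1 := branch(e,e,true); substituting into the one remaining equation that mentions x1 gives: branch(y1,e,zero) =?= branch(g(branch(e,e,branch(e,e,true)),e),e,zero). Substituting into the earlier binding gives y := branch(e,e,branch(e,e,true)).
Delete trivial equation false =?= false.
Decompose branch/3: y1 =?= g(branch(e,e,branch(e,e,true)),e),  e =?= e,  zero =?= zero.
Bind y1 := g(branch(e,e,branch(e,e,true)),e); no other remaining equation mentions y1.
Delete trivial equation e =?= e.
Delete trivial equation zero =?= zero.
No equations remain and no clash or occurs-check failure arose, so a unifier exists.

YES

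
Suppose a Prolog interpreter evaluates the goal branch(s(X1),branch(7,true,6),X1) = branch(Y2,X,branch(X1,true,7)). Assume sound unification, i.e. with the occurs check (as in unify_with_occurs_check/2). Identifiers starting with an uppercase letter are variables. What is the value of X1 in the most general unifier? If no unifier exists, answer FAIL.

FAIL

Decompose branch/3: s(X1) = Y2,  branch(7,true,6) = X,  X1 = branch(X1,true,7).
Bind Y2 := s(X1); no other remaining equation mentions Y2.
Bind X := branch(7,true,6); no other remaining equation mentions X.
Occurs check fails: X1 occurs in branch(X1,true,7); the equation X1 = branch(X1,true,7) has no finite solution.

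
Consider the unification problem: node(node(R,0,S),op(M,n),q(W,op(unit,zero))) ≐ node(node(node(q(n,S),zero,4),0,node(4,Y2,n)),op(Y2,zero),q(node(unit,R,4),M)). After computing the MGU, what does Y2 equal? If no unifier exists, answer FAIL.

Decompose node/3: node(R,0,S) ≐ node(node(q(n,S),zero,4),0,node(4,Y2,n)),  op(M,n) ≐ op(Y2,zero),  q(W,op(unit,zero)) ≐ q(node(unit,R,4),M).
Decompose node/3: R ≐ node(q(n,S),zero,4),  0 ≐ 0,  S ≐ node(4,Y2,n).
Bind R := node(q(n,S),zero,4); substituting into the one remaining equation that mentions R gives: q(W,op(unit,zero)) ≐ q(node(unit,node(q(n,S),zero,4),4),M).
Delete trivial equation 0 ≐ 0.
Bind S := node(4,Y2,n); substituting into the one remaining equation that mentions S gives: q(W,op(unit,zero)) ≐ q(node(unit,node(q(n,node(4,Y2,n)),zero,4),4),M). Substituting into the earlier binding gives R := node(q(n,node(4,Y2,n)),zero,4).
Decompose op/2: M ≐ Y2,  n ≐ zero.
Bind M := Y2; substituting into the one remaining equation that mentions M gives: q(W,op(unit,zero)) ≐ q(node(unit,node(q(n,node(4,Y2,n)),zero,4),4),Y2).
Clash: constants n and zero differ; no unifier exists.

FAIL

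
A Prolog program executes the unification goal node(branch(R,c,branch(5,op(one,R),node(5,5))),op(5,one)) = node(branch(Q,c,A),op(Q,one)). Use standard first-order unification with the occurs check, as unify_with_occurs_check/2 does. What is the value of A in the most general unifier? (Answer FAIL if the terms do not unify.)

Decompose node/2: branch(R,c,branch(5,op(one,R),node(5,5))) = branch(Q,c,A),  op(5,one) = op(Q,one).
Decompose branch/3: R = Q,  c = c,  branch(5,op(one,R),node(5,5)) = A.
Bind R := Q; substituting into the one remaining equation that mentions R gives: branch(5,op(one,Q),node(5,5)) = A.
Delete trivial equation c = c.
Bind A := branch(5,op(one,Q),node(5,5)); no other remaining equation mentions A.
Decompose op/2: 5 = Q,  one = one.
Bind Q := 5; no other remaining equation mentions Q. Substituting into the earlier bindings gives R := 5, A := branch(5,op(one,5),node(5,5)).
Delete trivial equation one = one.
MGU = { R -> 5, A -> branch(5,op(one,5),node(5,5)), Q -> 5 }, so A -> branch(5,op(one,5),node(5,5)).

branch(5,op(one,5),node(5,5))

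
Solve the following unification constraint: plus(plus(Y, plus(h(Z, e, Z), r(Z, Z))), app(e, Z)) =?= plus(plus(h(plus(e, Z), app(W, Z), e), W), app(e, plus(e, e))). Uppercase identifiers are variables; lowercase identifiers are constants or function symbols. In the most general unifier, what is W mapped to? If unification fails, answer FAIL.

plus(h(plus(e, e), e, plus(e, e)), r(plus(e, e), plus(e, e)))

Decompose plus/2: plus(Y, plus(h(Z, e, Z), r(Z, Z))) =?= plus(h(plus(e, Z), app(W, Z), e), W),  app(e, Z) =?= app(e, plus(e, e)).
Decompose plus/2: Y =?= h(plus(e, Z), app(W, Z), e),  plus(h(Z, e, Z), r(Z, Z)) =?= W.
Bind Y := h(plus(e, Z), app(W, Z), e); no other remaining equation mentions Y.
Bind W := plus(h(Z, e, Z), r(Z, Z)); no other remaining equation mentions W. Substituting into the earlier binding gives Y := h(plus(e, Z), app(plus(h(Z, e, Z), r(Z, Z)), Z), e).
Decompose app/2: e =?= e,  Z =?= plus(e, e).
Delete trivial equation e =?= e.
Bind Z := plus(e, e). Substituting into the earlier bindings gives Y := h(plus(e, plus(e, e)), app(plus(h(plus(e, e), e, plus(e, e)), r(plus(e, e), plus(e, e))), plus(e, e)), e), W := plus(h(plus(e, e), e, plus(e, e)), r(plus(e, e), plus(e, e))).
MGU = { Y := h(plus(e, plus(e, e)), app(plus(h(plus(e, e), e, plus(e, e)), r(plus(e, e), plus(e, e))), plus(e, e)), e), W := plus(h(plus(e, e), e, plus(e, e)), r(plus(e, e), plus(e, e))), Z := plus(e, e) }, so W := plus(h(plus(e, e), e, plus(e, e)), r(plus(e, e), plus(e, e))).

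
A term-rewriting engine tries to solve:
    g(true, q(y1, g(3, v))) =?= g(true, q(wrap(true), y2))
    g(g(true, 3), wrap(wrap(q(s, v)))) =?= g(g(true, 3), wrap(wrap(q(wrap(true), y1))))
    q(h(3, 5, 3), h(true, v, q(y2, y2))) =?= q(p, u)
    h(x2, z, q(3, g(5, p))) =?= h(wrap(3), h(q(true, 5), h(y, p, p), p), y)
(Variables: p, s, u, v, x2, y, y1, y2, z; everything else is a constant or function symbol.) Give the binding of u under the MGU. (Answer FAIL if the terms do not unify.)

Decompose g/2: true =?= true,  q(y1, g(3, v)) =?= q(wrap(true), y2).
Delete trivial equation true =?= true.
Decompose q/2: y1 =?= wrap(true),  g(3, v) =?= y2.
Bind y1 := wrap(true); substituting into the one remaining equation that mentions y1 gives: g(g(true, 3), wrap(wrap(q(s, v)))) =?= g(g(true, 3), wrap(wrap(q(wrap(true), wrap(true))))).
Bind y2 := g(3, v); substituting into the one remaining equation that mentions y2 gives: q(h(3, 5, 3), h(true, v, q(g(3, v), g(3, v)))) =?= q(p, u).
Decompose g/2: g(true, 3) =?= g(true, 3),  wrap(wrap(q(s, v))) =?= wrap(wrap(q(wrap(true), wrap(true)))).
Delete trivial equation g(true, 3) =?= g(true, 3).
Decompose wrap/1: wrap(q(s, v)) =?= wrap(q(wrap(true), wrap(true))).
Decompose wrap/1: q(s, v) =?= q(wrap(true), wrap(true)).
Decompose q/2: s =?= wrap(true),  v =?= wrap(true).
Bind s := wrap(true); no other remaining equation mentions s.
Bind v := wrap(true); substituting into the one remaining equation that mentions v gives: q(h(3, 5, 3), h(true, wrap(true), q(g(3, wrap(true)), g(3, wrap(true))))) =?= q(p, u). Substituting into the earlier binding gives y2 := g(3, wrap(true)).
Decompose q/2: h(3, 5, 3) =?= p,  h(true, wrap(true), q(g(3, wrap(true)), g(3, wrap(true)))) =?= u.
Bind p := h(3, 5, 3); substituting into the one remaining equation that mentions p gives: h(x2, z, q(3, g(5, h(3, 5, 3)))) =?= h(wrap(3), h(q(true, 5), h(y, h(3, 5, 3), h(3, 5, 3)), h(3, 5, 3)), y).
Bind u := h(true, wrap(true), q(g(3, wrap(true)), g(3, wrap(true)))); no other remaining equation mentions u.
Decompose h/3: x2 =?= wrap(3),  z =?= h(q(true, 5), h(y, h(3, 5, 3), h(3, 5, 3)), h(3, 5, 3)),  q(3, g(5, h(3, 5, 3))) =?= y.
Bind x2 := wrap(3); no other remaining equation mentions x2.
Bind z := h(q(true, 5), h(y, h(3, 5, 3), h(3, 5, 3)), h(3, 5, 3)); no other remaining equation mentions z.
Bind y := q(3, g(5, h(3, 5, 3))). Substituting into the earlier binding gives z := h(q(true, 5), h(q(3, g(5, h(3, 5, 3))), h(3, 5, 3), h(3, 5, 3)), h(3, 5, 3)).
MGU = { y1 := wrap(true), y2 := g(3, wrap(true)), s := wrap(true), v := wrap(true), p := h(3, 5, 3), u := h(true, wrap(true), q(g(3, wrap(true)), g(3, wrap(true)))), x2 := wrap(3), z := h(q(true, 5), h(q(3, g(5, h(3, 5, 3))), h(3, 5, 3), h(3, 5, 3)), h(3, 5, 3)), y := q(3, g(5, h(3, 5, 3))) }, so u := h(true, wrap(true), q(g(3, wrap(true)), g(3, wrap(true)))).

h(true, wrap(true), q(g(3, wrap(true)), g(3, wrap(true))))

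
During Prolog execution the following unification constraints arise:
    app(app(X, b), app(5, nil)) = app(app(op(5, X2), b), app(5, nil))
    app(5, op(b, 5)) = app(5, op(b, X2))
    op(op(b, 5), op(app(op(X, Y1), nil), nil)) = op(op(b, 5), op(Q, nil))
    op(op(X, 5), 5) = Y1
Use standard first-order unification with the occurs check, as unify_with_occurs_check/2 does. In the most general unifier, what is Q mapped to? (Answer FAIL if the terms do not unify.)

app(op(op(5, 5), op(op(op(5, 5), 5), 5)), nil)

Decompose app/2: app(X, b) = app(op(5, X2), b),  app(5, nil) = app(5, nil).
Decompose app/2: X = op(5, X2),  b = b.
Bind X := op(5, X2); substituting into the 2 remaining equations that mention X gives: op(op(b, 5), op(app(op(op(5, X2), Y1), nil), nil)) = op(op(b, 5), op(Q, nil)),  op(op(op(5, X2), 5), 5) = Y1.
Delete trivial equation b = b.
Delete trivial equation app(5, nil) = app(5, nil).
Decompose app/2: 5 = 5,  op(b, 5) = op(b, X2).
Delete trivial equation 5 = 5.
Decompose op/2: b = b,  5 = X2.
Delete trivial equation b = b.
Bind X2 := 5; substituting into the remaining equations gives: op(op(b, 5), op(app(op(op(5, 5), Y1), nil), nil)) = op(op(b, 5), op(Q, nil)),  op(op(op(5, 5), 5), 5) = Y1. Substituting into the earlier binding gives X := op(5, 5).
Decompose op/2: op(b, 5) = op(b, 5),  op(app(op(op(5, 5), Y1), nil), nil) = op(Q, nil).
Delete trivial equation op(b, 5) = op(b, 5).
Decompose op/2: app(op(op(5, 5), Y1), nil) = Q,  nil = nil.
Bind Q := app(op(op(5, 5), Y1), nil); no other remaining equation mentions Q.
Delete trivial equation nil = nil.
Bind Y1 := op(op(op(5, 5), 5), 5). Substituting into the earlier binding gives Q := app(op(op(5, 5), op(op(op(5, 5), 5), 5)), nil).
MGU = { X = op(5, 5), X2 = 5, Q = app(op(op(5, 5), op(op(op(5, 5), 5), 5)), nil), Y1 = op(op(op(5, 5), 5), 5) }, so Q = app(op(op(5, 5), op(op(op(5, 5), 5), 5)), nil).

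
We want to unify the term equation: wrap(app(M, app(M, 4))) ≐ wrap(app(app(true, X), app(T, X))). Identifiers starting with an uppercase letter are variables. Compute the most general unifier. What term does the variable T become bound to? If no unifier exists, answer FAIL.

Decompose wrap/1: app(M, app(M, 4)) ≐ app(app(true, X), app(T, X)).
Decompose app/2: M ≐ app(true, X),  app(M, 4) ≐ app(T, X).
Bind M := app(true, X); substituting into the remaining equation gives: app(app(true, X), 4) ≐ app(T, X).
Decompose app/2: app(true, X) ≐ T,  4 ≐ X.
Bind T := app(true, X); no other remaining equation mentions T.
Bind X := 4. Substituting into the earlier bindings gives M := app(true, 4), T := app(true, 4).
MGU = { M := app(true, 4), T := app(true, 4), X := 4 }, so T := app(true, 4).

app(true, 4)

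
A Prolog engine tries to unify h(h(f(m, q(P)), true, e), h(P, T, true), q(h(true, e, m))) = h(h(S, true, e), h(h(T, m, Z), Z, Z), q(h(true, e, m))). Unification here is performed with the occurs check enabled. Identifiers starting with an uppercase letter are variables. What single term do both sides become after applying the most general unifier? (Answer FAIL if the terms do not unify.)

Decompose h/3: h(f(m, q(P)), true, e) = h(S, true, e),  h(P, T, true) = h(h(T, m, Z), Z, Z),  q(h(true, e, m)) = q(h(true, e, m)).
Decompose h/3: f(m, q(P)) = S,  true = true,  e = e.
Bind S := f(m, q(P)); no other remaining equation mentions S.
Delete trivial equation true = true.
Delete trivial equation e = e.
Decompose h/3: P = h(T, m, Z),  T = Z,  true = Z.
Bind P := h(T, m, Z); no other remaining equation mentions P. Substituting into the earlier binding gives S := f(m, q(h(T, m, Z))).
Bind T := Z; no other remaining equation mentions T. Substituting into the earlier bindings gives S := f(m, q(h(Z, m, Z))), P := h(Z, m, Z).
Bind Z := true; no other remaining equation mentions Z. Substituting into the earlier bindings gives S := f(m, q(h(true, m, true))), P := h(true, m, true), T := true.
Delete trivial equation q(h(true, e, m)) = q(h(true, e, m)).
Applying the MGU to either side gives h(h(f(m, q(h(true, m, true))), true, e), h(h(true, m, true), true, true), q(h(true, e, m))).

h(h(f(m, q(h(true, m, true))), true, e), h(h(true, m, true), true, true), q(h(true, e, m)))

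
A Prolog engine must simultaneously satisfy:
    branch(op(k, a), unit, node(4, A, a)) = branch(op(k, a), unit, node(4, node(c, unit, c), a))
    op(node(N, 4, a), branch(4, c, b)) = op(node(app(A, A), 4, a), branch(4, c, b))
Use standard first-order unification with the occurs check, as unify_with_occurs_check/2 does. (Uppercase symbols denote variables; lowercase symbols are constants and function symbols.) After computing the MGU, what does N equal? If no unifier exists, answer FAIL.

Decompose branch/3: op(k, a) = op(k, a),  unit = unit,  node(4, A, a) = node(4, node(c, unit, c), a).
Delete trivial equation op(k, a) = op(k, a).
Delete trivial equation unit = unit.
Decompose node/3: 4 = 4,  A = node(c, unit, c),  a = a.
Delete trivial equation 4 = 4.
Bind A := node(c, unit, c); substituting into the one remaining equation that mentions A gives: op(node(N, 4, a), branch(4, c, b)) = op(node(app(node(c, unit, c), node(c, unit, c)), 4, a), branch(4, c, b)).
Delete trivial equation a = a.
Decompose op/2: node(N, 4, a) = node(app(node(c, unit, c), node(c, unit, c)), 4, a),  branch(4, c, b) = branch(4, c, b).
Decompose node/3: N = app(node(c, unit, c), node(c, unit, c)),  4 = 4,  a = a.
Bind N := app(node(c, unit, c), node(c, unit, c)); no other remaining equation mentions N.
Delete trivial equation 4 = 4.
Delete trivial equation a = a.
Delete trivial equation branch(4, c, b) = branch(4, c, b).
MGU = { A ↦ node(c, unit, c), N ↦ app(node(c, unit, c), node(c, unit, c)) }, so N ↦ app(node(c, unit, c), node(c, unit, c)).

app(node(c, unit, c), node(c, unit, c))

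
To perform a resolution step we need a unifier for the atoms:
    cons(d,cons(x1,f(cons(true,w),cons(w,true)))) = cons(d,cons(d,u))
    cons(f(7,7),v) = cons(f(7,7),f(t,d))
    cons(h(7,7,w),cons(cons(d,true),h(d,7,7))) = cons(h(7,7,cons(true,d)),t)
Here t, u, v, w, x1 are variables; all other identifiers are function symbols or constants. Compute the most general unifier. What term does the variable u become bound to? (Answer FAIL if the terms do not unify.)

f(cons(true,cons(true,d)),cons(cons(true,d),true))

Decompose cons/2: d = d,  cons(x1,f(cons(true,w),cons(w,true))) = cons(d,u).
Delete trivial equation d = d.
Decompose cons/2: x1 = d,  f(cons(true,w),cons(w,true)) = u.
Bind x1 := d; no other remaining equation mentions x1.
Bind u := f(cons(true,w),cons(w,true)); no other remaining equation mentions u.
Decompose cons/2: f(7,7) = f(7,7),  v = f(t,d).
Delete trivial equation f(7,7) = f(7,7).
Bind v := f(t,d); no other remaining equation mentions v.
Decompose cons/2: h(7,7,w) = h(7,7,cons(true,d)),  cons(cons(d,true),h(d,7,7)) = t.
Decompose h/3: 7 = 7,  7 = 7,  w = cons(true,d).
Delete trivial equation 7 = 7.
Delete trivial equation 7 = 7.
Bind w := cons(true,d); no other remaining equation mentions w. Substituting into the earlier binding gives u := f(cons(true,cons(true,d)),cons(cons(true,d),true)).
Bind t := cons(cons(d,true),h(d,7,7)). Substituting into the earlier binding gives v := f(cons(cons(d,true),h(d,7,7)),d).
MGU = { x1 -> d, u -> f(cons(true,cons(true,d)),cons(cons(true,d),true)), v -> f(cons(cons(d,true),h(d,7,7)),d), w -> cons(true,d), t -> cons(cons(d,true),h(d,7,7)) }, so u -> f(cons(true,cons(true,d)),cons(cons(true,d),true)).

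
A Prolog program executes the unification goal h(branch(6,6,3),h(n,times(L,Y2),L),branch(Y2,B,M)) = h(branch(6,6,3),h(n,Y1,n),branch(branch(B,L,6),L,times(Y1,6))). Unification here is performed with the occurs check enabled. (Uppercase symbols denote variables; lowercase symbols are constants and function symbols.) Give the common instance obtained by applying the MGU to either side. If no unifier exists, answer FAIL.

Decompose h/3: branch(6,6,3) = branch(6,6,3),  h(n,times(L,Y2),L) = h(n,Y1,n),  branch(Y2,B,M) = branch(branch(B,L,6),L,times(Y1,6)).
Delete trivial equation branch(6,6,3) = branch(6,6,3).
Decompose h/3: n = n,  times(L,Y2) = Y1,  L = n.
Delete trivial equation n = n.
Bind Y1 := times(L,Y2); substituting into the one remaining equation that mentions Y1 gives: branch(Y2,B,M) = branch(branch(B,L,6),L,times(times(L,Y2),6)).
Bind L := n; substituting into the remaining equation gives: branch(Y2,B,M) = branch(branch(B,n,6),n,times(times(n,Y2),6)). Substituting into the earlier binding gives Y1 := times(n,Y2).
Decompose branch/3: Y2 = branch(B,n,6),  B = n,  M = times(times(n,Y2),6).
Bind Y2 := branch(B,n,6); substituting into the one remaining equation that mentions Y2 gives: M = times(times(n,branch(B,n,6)),6). Substituting into the earlier binding gives Y1 := times(n,branch(B,n,6)).
Bind B := n; substituting into the remaining equation gives: M = times(times(n,branch(n,n,6)),6). Substituting into the earlier bindings gives Y1 := times(n,branch(n,n,6)), Y2 := branch(n,n,6).
Bind M := times(times(n,branch(n,n,6)),6).
Applying the MGU to either side gives h(branch(6,6,3),h(n,times(n,branch(n,n,6)),n),branch(branch(n,n,6),n,times(times(n,branch(n,n,6)),6))).

h(branch(6,6,3),h(n,times(n,branch(n,n,6)),n),branch(branch(n,n,6),n,times(times(n,branch(n,n,6)),6)))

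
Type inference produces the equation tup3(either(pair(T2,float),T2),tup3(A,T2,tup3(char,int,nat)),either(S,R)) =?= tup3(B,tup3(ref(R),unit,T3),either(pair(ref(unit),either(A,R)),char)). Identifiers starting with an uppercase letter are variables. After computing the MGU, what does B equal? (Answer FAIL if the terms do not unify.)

Decompose tup3/3: either(pair(T2,float),T2) =?= B,  tup3(A,T2,tup3(char,int,nat)) =?= tup3(ref(R),unit,T3),  either(S,R) =?= either(pair(ref(unit),either(A,R)),char).
Bind B := either(pair(T2,float),T2); no other remaining equation mentions B.
Decompose tup3/3: A =?= ref(R),  T2 =?= unit,  tup3(char,int,nat) =?= T3.
Bind A := ref(R); substituting into the one remaining equation that mentions A gives: either(S,R) =?= either(pair(ref(unit),either(ref(R),R)),char).
Bind T2 := unit; no other remaining equation mentions T2. Substituting into the earlier binding gives B := either(pair(unit,float),unit).
Bind T3 := tup3(char,int,nat); no other remaining equation mentions T3.
Decompose either/2: S =?= pair(ref(unit),either(ref(R),R)),  R =?= char.
Bind S := pair(ref(unit),either(ref(R),R)); no other remaining equation mentions S.
Bind R := char. Substituting into the earlier bindings gives A := ref(char), S := pair(ref(unit),either(ref(char),char)).
MGU = { B -> either(pair(unit,float),unit), A -> ref(char), T2 -> unit, T3 -> tup3(char,int,nat), S -> pair(ref(unit),either(ref(char),char)), R -> char }, so B -> either(pair(unit,float),unit).

either(pair(unit,float),unit)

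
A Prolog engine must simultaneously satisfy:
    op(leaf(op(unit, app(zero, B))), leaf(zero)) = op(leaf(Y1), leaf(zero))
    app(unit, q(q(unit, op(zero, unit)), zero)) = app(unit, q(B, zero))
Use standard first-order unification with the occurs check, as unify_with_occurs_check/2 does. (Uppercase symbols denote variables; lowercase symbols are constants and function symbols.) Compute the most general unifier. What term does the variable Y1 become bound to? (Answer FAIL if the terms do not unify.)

Decompose op/2: leaf(op(unit, app(zero, B))) = leaf(Y1),  leaf(zero) = leaf(zero).
Decompose leaf/1: op(unit, app(zero, B)) = Y1.
Bind Y1 := op(unit, app(zero, B)); no other remaining equation mentions Y1.
Delete trivial equation leaf(zero) = leaf(zero).
Decompose app/2: unit = unit,  q(q(unit, op(zero, unit)), zero) = q(B, zero).
Delete trivial equation unit = unit.
Decompose q/2: q(unit, op(zero, unit)) = B,  zero = zero.
Bind B := q(unit, op(zero, unit)); no other remaining equation mentions B. Substituting into the earlier binding gives Y1 := op(unit, app(zero, q(unit, op(zero, unit)))).
Delete trivial equation zero = zero.
MGU = { Y1 = op(unit, app(zero, q(unit, op(zero, unit)))), B = q(unit, op(zero, unit)) }, so Y1 = op(unit, app(zero, q(unit, op(zero, unit)))).

op(unit, app(zero, q(unit, op(zero, unit))))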